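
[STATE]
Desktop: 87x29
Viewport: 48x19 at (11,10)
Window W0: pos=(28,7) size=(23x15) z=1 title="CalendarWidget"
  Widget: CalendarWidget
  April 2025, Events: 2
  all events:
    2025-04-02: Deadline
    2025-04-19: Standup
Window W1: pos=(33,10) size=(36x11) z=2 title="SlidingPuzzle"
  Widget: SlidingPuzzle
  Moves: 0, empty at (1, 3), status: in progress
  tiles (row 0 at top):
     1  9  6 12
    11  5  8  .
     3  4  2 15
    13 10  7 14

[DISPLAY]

                 ┃    ┏━━━━━━━━━━━━━━━━━━━━━━━━━
                 ┃Mo T┃ SlidingPuzzle           
                 ┃    ┠─────────────────────────
                 ┃ 7  ┃┌────┬────┬────┬────┐    
                 ┃14 1┃│  1 │  9 │  6 │ 12 │    
                 ┃21 2┃├────┼────┼────┼────┤    
                 ┃28 2┃│ 11 │  5 │  8 │    │    
                 ┃    ┃├────┼────┼────┼────┤    
                 ┃    ┃│  3 │  4 │  2 │ 15 │    
                 ┃    ┃├────┼────┼────┼────┤    
                 ┃    ┗━━━━━━━━━━━━━━━━━━━━━━━━━
                 ┗━━━━━━━━━━━━━━━━━━━━━┛        
                                                
                                                
                                                
                                                
                                                
                                                
                                                


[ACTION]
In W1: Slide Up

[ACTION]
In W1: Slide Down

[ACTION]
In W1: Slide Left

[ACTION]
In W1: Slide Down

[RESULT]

                 ┃    ┏━━━━━━━━━━━━━━━━━━━━━━━━━
                 ┃Mo T┃ SlidingPuzzle           
                 ┃    ┠─────────────────────────
                 ┃ 7  ┃┌────┬────┬────┬────┐    
                 ┃14 1┃│  1 │  9 │  6 │    │    
                 ┃21 2┃├────┼────┼────┼────┤    
                 ┃28 2┃│ 11 │  5 │  8 │ 12 │    
                 ┃    ┃├────┼────┼────┼────┤    
                 ┃    ┃│  3 │  4 │  2 │ 15 │    
                 ┃    ┃├────┼────┼────┼────┤    
                 ┃    ┗━━━━━━━━━━━━━━━━━━━━━━━━━
                 ┗━━━━━━━━━━━━━━━━━━━━━┛        
                                                
                                                
                                                
                                                
                                                
                                                
                                                


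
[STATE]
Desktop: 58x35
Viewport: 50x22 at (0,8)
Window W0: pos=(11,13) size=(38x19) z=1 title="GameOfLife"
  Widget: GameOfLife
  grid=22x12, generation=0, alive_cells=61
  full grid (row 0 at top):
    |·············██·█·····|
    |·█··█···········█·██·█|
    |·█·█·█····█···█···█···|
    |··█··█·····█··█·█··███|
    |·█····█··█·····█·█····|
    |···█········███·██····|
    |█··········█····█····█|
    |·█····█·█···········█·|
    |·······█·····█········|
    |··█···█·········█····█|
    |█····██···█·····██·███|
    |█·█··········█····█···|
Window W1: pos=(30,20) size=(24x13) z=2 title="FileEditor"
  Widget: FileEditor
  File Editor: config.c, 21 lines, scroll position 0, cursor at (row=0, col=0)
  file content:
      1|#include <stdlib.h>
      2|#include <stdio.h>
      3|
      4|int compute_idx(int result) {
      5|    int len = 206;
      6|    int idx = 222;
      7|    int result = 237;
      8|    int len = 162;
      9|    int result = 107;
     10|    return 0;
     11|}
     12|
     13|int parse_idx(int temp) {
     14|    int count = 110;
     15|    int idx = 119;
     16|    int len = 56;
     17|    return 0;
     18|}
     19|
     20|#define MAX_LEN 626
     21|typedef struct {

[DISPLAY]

                                                  
                                                  
                                                  
                                                  
                                                  
           ┏━━━━━━━━━━━━━━━━━━━━━━━━━━━━━━━━━━━━┓ 
           ┃ GameOfLife                         ┃ 
           ┠────────────────────────────────────┨ 
           ┃Gen: 0                              ┃ 
           ┃·············██·█·····              ┃ 
           ┃·█··█···········█·██·█              ┃ 
           ┃·█·█·█····█···█···█···              ┃ 
           ┃··█··█·····█··█·█·┏━━━━━━━━━━━━━━━━━━━
           ┃·█····█··█·····█·█┃ FileEditor        
           ┃···█········███·██┠───────────────────
           ┃█··········█····█·┃█include <stdlib.h>
           ┃·█····█·█·········┃#include <stdio.h> 
           ┃·······█·····█····┃                   
           ┃··█···█·········█·┃int compute_idx(int
           ┃█····██···█·····██┃    int len = 206; 
           ┃█·█··········█····┃    int idx = 222; 
           ┃                  ┃    int result = 23


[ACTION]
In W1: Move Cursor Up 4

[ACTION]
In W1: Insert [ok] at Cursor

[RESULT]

                                                  
                                                  
                                                  
                                                  
                                                  
           ┏━━━━━━━━━━━━━━━━━━━━━━━━━━━━━━━━━━━━┓ 
           ┃ GameOfLife                         ┃ 
           ┠────────────────────────────────────┨ 
           ┃Gen: 0                              ┃ 
           ┃·············██·█·····              ┃ 
           ┃·█··█···········█·██·█              ┃ 
           ┃·█·█·█····█···█···█···              ┃ 
           ┃··█··█·····█··█·█·┏━━━━━━━━━━━━━━━━━━━
           ┃·█····█··█·····█·█┃ FileEditor        
           ┃···█········███·██┠───────────────────
           ┃█··········█····█·┃ok█include <stdlib.
           ┃·█····█·█·········┃#include <stdio.h> 
           ┃·······█·····█····┃                   
           ┃··█···█·········█·┃int compute_idx(int
           ┃█····██···█·····██┃    int len = 206; 
           ┃█·█··········█····┃    int idx = 222; 
           ┃                  ┃    int result = 23


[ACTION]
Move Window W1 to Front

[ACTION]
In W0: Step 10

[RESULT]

                                                  
                                                  
                                                  
                                                  
                                                  
           ┏━━━━━━━━━━━━━━━━━━━━━━━━━━━━━━━━━━━━┓ 
           ┃ GameOfLife                         ┃ 
           ┠────────────────────────────────────┨ 
           ┃Gen: 10                             ┃ 
           ┃·█····················              ┃ 
           ┃█·██··········███·····              ┃ 
           ┃█··█·█······█··██·····              ┃ 
           ┃█····███····█·····┏━━━━━━━━━━━━━━━━━━━
           ┃██·····█··█··█·██·┃ FileEditor        
           ┃█·██████···██·····┠───────────────────
           ┃·█████············┃ok█include <stdlib.
           ┃··██··············┃#include <stdio.h> 
           ┃··················┃                   
           ┃··················┃int compute_idx(int
           ┃··················┃    int len = 206; 
           ┃··················┃    int idx = 222; 
           ┃                  ┃    int result = 23


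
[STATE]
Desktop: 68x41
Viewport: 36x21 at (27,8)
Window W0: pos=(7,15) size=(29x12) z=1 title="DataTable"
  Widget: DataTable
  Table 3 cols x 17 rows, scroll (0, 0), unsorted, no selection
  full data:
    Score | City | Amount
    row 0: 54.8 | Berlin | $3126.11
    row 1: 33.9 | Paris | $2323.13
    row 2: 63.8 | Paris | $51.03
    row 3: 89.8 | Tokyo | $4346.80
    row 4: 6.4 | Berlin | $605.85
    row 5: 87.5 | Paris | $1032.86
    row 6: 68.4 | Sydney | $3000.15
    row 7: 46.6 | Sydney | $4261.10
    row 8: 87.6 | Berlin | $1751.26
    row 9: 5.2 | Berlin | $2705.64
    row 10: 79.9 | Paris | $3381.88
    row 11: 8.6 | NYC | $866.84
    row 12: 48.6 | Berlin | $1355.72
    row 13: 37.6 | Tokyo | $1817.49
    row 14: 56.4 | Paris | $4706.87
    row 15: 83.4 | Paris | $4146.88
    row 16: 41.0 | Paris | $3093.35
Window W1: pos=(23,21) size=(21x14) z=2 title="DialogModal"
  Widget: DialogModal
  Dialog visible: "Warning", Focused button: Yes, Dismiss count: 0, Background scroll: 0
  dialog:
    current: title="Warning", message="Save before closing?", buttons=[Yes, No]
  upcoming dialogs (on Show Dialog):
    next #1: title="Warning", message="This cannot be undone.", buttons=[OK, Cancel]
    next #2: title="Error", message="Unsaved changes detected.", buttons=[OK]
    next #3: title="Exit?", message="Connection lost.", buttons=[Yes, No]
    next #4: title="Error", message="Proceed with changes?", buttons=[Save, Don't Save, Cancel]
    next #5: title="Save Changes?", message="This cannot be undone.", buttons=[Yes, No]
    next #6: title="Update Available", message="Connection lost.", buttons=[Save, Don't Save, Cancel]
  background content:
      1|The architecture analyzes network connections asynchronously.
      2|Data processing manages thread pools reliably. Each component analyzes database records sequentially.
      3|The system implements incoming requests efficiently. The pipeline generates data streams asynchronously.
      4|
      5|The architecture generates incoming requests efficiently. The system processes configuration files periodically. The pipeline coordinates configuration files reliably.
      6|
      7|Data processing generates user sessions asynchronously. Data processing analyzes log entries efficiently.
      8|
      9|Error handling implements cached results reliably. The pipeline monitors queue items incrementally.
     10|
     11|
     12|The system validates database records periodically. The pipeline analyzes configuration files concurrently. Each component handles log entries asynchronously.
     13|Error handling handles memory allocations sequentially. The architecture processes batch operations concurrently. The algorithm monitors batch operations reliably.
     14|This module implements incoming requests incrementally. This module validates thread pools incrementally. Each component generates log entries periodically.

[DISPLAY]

                                    
                                    
                                    
                                    
                                    
                                    
                                    
━━━━━━━━┓                           
        ┃                           
────────┨                           
        ┃                           
──      ┃                           
11      ┃                           
━━━━━━━━━━━━━━━━┓                   
alogModal       ┃                   
────────────────┨                   
 architecture an┃                   
a processing man┃                   
─────────────┐en┃                   
   Warning   │  ┃                   
Save before c│ge┃                   


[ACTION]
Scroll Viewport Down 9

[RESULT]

────────┨                           
        ┃                           
──      ┃                           
11      ┃                           
━━━━━━━━━━━━━━━━┓                   
alogModal       ┃                   
────────────────┨                   
 architecture an┃                   
a processing man┃                   
─────────────┐en┃                   
   Warning   │  ┃                   
Save before c│ge┃                   
  [Yes]  No  │  ┃                   
─────────────┘en┃                   
                ┃                   
or handling impl┃                   
                ┃                   
━━━━━━━━━━━━━━━━┛                   
                                    
                                    
                                    


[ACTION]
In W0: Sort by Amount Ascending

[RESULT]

────────┨                           
 ▲      ┃                           
──      ┃                           
        ┃                           
━━━━━━━━━━━━━━━━┓                   
alogModal       ┃                   
────────────────┨                   
 architecture an┃                   
a processing man┃                   
─────────────┐en┃                   
   Warning   │  ┃                   
Save before c│ge┃                   
  [Yes]  No  │  ┃                   
─────────────┘en┃                   
                ┃                   
or handling impl┃                   
                ┃                   
━━━━━━━━━━━━━━━━┛                   
                                    
                                    
                                    


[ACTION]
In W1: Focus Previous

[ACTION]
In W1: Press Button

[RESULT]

────────┨                           
 ▲      ┃                           
──      ┃                           
        ┃                           
━━━━━━━━━━━━━━━━┓                   
alogModal       ┃                   
────────────────┨                   
 architecture an┃                   
a processing man┃                   
 system implemen┃                   
                ┃                   
 architecture ge┃                   
                ┃                   
a processing gen┃                   
                ┃                   
or handling impl┃                   
                ┃                   
━━━━━━━━━━━━━━━━┛                   
                                    
                                    
                                    


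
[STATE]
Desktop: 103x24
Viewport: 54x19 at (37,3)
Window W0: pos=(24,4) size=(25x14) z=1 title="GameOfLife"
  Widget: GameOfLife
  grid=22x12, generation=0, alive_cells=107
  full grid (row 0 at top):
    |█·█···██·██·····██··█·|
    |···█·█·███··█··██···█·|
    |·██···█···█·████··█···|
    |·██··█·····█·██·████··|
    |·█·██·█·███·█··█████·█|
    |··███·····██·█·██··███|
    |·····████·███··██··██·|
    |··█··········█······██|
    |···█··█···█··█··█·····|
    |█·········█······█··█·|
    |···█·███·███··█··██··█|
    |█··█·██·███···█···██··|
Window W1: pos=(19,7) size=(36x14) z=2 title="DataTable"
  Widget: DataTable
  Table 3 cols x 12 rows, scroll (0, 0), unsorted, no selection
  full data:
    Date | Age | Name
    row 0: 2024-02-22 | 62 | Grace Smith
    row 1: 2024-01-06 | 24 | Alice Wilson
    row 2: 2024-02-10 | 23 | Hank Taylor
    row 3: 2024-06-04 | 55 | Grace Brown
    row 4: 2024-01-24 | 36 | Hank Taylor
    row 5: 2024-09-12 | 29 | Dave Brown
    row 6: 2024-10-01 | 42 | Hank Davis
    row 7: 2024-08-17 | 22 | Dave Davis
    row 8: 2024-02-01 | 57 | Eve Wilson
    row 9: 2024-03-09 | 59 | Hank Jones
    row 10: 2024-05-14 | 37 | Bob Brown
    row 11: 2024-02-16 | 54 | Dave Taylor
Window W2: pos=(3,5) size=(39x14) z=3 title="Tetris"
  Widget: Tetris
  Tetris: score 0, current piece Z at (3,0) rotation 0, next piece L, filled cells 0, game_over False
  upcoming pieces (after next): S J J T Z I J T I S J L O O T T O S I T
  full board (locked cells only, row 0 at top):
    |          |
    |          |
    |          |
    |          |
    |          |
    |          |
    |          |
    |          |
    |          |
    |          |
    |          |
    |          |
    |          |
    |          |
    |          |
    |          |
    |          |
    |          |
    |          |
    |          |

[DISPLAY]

                                                      
━━━━━━━━━━━┓                                          
━━━━┓      ┃                                          
    ┃──────┨                                          
────┨━━━━━━━━━━━━┓                                    
    ┃            ┃                                    
    ┃────────────┨                                    
    ┃            ┃                                    
    ┃─────       ┃                                    
    ┃mith        ┃                                    
    ┃ilson       ┃                                    
    ┃ylor        ┃                                    
    ┃rown        ┃                                    
    ┃ylor        ┃                                    
    ┃own         ┃                                    
━━━━┛vis         ┃                                    
ve Davis         ┃                                    
━━━━━━━━━━━━━━━━━┛                                    
                                                      


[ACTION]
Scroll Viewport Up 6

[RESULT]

                                                      
                                                      
                                                      
                                                      
━━━━━━━━━━━┓                                          
━━━━┓      ┃                                          
    ┃──────┨                                          
────┨━━━━━━━━━━━━┓                                    
    ┃            ┃                                    
    ┃────────────┨                                    
    ┃            ┃                                    
    ┃─────       ┃                                    
    ┃mith        ┃                                    
    ┃ilson       ┃                                    
    ┃ylor        ┃                                    
    ┃rown        ┃                                    
    ┃ylor        ┃                                    
    ┃own         ┃                                    
━━━━┛vis         ┃                                    


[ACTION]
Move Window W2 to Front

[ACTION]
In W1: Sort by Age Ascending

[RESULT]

                                                      
                                                      
                                                      
                                                      
━━━━━━━━━━━┓                                          
━━━━┓      ┃                                          
    ┃──────┨                                          
────┨━━━━━━━━━━━━┓                                    
    ┃            ┃                                    
    ┃────────────┨                                    
    ┃            ┃                                    
    ┃─────       ┃                                    
    ┃vis         ┃                                    
    ┃ylor        ┃                                    
    ┃ilson       ┃                                    
    ┃own         ┃                                    
    ┃ylor        ┃                                    
    ┃wn          ┃                                    
━━━━┛vis         ┃                                    


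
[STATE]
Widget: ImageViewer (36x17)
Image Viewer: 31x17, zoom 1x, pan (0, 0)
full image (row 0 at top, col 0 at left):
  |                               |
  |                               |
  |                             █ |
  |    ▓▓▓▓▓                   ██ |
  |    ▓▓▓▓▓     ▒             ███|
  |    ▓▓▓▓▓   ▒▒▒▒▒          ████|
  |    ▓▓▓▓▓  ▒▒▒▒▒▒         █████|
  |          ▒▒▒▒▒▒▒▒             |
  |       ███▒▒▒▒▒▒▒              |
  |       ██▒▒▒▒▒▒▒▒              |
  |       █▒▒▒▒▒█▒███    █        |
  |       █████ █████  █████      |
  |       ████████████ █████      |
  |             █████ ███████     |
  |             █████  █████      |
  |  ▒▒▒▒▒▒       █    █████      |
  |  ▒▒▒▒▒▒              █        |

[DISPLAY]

                                    
                                    
                             █      
    ▓▓▓▓▓                   ██      
    ▓▓▓▓▓     ▒             ███     
    ▓▓▓▓▓   ▒▒▒▒▒          ████     
    ▓▓▓▓▓  ▒▒▒▒▒▒         █████     
          ▒▒▒▒▒▒▒▒                  
       ███▒▒▒▒▒▒▒                   
       ██▒▒▒▒▒▒▒▒                   
       █▒▒▒▒▒█▒███    █             
       █████ █████  █████           
       ████████████ █████           
             █████ ███████          
             █████  █████           
  ▒▒▒▒▒▒       █    █████           
  ▒▒▒▒▒▒              █             


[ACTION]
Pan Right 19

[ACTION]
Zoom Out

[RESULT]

                                    
                                    
          █                         
         ██                         
         ███                        
        ████                        
       █████                        
                                    
                                    
                                    
   █                                
 █████                              
 █████                              
███████                             
 █████                              
 █████                              
   █                                


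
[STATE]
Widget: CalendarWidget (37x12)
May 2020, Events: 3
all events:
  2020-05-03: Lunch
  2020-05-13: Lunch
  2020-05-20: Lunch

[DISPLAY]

               May 2020              
Mo Tu We Th Fr Sa Su                 
             1  2  3*                
 4  5  6  7  8  9 10                 
11 12 13* 14 15 16 17                
18 19 20* 21 22 23 24                
25 26 27 28 29 30 31                 
                                     
                                     
                                     
                                     
                                     


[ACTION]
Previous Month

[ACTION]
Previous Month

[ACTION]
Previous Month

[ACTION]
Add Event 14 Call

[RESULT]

            February 2020            
Mo Tu We Th Fr Sa Su                 
                1  2                 
 3  4  5  6  7  8  9                 
10 11 12 13 14* 15 16                
17 18 19 20 21 22 23                 
24 25 26 27 28 29                    
                                     
                                     
                                     
                                     
                                     


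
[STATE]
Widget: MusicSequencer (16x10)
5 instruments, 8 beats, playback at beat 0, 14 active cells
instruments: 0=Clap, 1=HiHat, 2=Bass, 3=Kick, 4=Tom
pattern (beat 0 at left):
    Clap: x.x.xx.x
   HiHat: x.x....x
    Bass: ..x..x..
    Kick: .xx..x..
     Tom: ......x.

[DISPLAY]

      ▼1234567  
  Clap█·█·██·█  
 HiHat█·█····█  
  Bass··█··█··  
  Kick·██··█··  
   Tom······█·  
                
                
                
                


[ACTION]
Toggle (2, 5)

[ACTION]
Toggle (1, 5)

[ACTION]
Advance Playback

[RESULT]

      0▼234567  
  Clap█·█·██·█  
 HiHat█·█··█·█  
  Bass··█·····  
  Kick·██··█··  
   Tom······█·  
                
                
                
                


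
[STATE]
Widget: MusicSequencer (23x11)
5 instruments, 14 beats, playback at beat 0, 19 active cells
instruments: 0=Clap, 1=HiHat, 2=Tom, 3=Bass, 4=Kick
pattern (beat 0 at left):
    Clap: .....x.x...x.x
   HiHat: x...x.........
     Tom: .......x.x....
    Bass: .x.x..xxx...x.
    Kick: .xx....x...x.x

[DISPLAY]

      ▼1234567890123   
  Clap·····█·█···█·█   
 HiHat█···█·········   
   Tom·······█·█····   
  Bass·█·█··███···█·   
  Kick·██····█···█·█   
                       
                       
                       
                       
                       


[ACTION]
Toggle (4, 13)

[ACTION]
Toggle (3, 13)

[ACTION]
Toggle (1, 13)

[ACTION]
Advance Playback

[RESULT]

      0▼234567890123   
  Clap·····█·█···█·█   
 HiHat█···█········█   
   Tom·······█·█····   
  Bass·█·█··███···██   
  Kick·██····█···█··   
                       
                       
                       
                       
                       


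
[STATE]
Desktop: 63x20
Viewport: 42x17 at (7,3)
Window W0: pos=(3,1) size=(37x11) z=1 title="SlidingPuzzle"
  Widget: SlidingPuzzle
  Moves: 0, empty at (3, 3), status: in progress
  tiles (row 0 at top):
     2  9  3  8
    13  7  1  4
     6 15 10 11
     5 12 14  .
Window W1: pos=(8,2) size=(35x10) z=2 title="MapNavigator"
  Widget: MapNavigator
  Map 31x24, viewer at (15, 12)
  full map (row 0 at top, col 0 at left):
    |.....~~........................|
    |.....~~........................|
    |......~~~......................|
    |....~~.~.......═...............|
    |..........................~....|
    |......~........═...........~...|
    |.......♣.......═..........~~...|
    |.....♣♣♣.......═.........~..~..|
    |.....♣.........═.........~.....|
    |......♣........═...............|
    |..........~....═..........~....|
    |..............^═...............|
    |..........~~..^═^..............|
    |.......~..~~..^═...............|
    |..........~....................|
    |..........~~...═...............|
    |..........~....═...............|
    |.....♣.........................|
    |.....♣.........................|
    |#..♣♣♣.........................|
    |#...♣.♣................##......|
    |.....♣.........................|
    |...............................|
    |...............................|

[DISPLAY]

─┃ MapNavigator                    ┃      
─┠─────────────────────────────────┨      
2┃ ......♣........═............... ┃      
─┃ ..........~....═..........~.... ┃      
3┃ ..............^═............... ┃      
─┃ ..........~~..^@^.............. ┃      
6┃ .......~..~~..^═............... ┃      
─┃ ..........~.................... ┃      
━┗━━━━━━━━━━━━━━━━━━━━━━━━━━━━━━━━━┛      
                                          
                                          
                                          
                                          
                                          
                                          
                                          
                                          


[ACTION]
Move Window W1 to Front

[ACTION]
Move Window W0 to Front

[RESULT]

────────────────────────────────┨  ┃      
──┬────┬────┬────┐              ┃──┨      
2 │  9 │  3 │  8 │              ┃. ┃      
──┼────┼────┼────┤              ┃. ┃      
3 │  7 │  1 │  4 │              ┃. ┃      
──┼────┼────┼────┤              ┃. ┃      
6 │ 15 │ 10 │ 11 │              ┃. ┃      
──┼────┼────┼────┤              ┃. ┃      
━━━━━━━━━━━━━━━━━━━━━━━━━━━━━━━━┛━━┛      
                                          
                                          
                                          
                                          
                                          
                                          
                                          
                                          


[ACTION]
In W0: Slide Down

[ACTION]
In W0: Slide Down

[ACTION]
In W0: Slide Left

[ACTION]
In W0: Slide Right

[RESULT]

────────────────────────────────┨  ┃      
──┬────┬────┬────┐              ┃──┨      
2 │  9 │  3 │  8 │              ┃. ┃      
──┼────┼────┼────┤              ┃. ┃      
3 │  7 │    │  1 │              ┃. ┃      
──┼────┼────┼────┤              ┃. ┃      
6 │ 15 │ 10 │  4 │              ┃. ┃      
──┼────┼────┼────┤              ┃. ┃      
━━━━━━━━━━━━━━━━━━━━━━━━━━━━━━━━┛━━┛      
                                          
                                          
                                          
                                          
                                          
                                          
                                          
                                          


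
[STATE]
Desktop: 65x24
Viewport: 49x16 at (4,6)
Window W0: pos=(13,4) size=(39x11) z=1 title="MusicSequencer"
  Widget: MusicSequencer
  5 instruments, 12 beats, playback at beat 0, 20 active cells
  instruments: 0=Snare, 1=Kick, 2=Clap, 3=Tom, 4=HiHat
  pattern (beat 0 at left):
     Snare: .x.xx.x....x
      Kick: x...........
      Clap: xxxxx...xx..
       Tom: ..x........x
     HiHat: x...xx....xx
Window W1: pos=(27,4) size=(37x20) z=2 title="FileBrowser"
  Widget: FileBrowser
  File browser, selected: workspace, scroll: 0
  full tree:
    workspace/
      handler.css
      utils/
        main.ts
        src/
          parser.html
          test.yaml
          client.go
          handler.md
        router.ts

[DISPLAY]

         ┠─────────────┠─────────────────────────
         ┃      ▼123456┃> [-] workspace/         
         ┃ Snare·█·██·█┃    handler.css          
         ┃  Kick█······┃    [+] utils/           
         ┃  Clap█████··┃                         
         ┃   Tom··█····┃                         
         ┃ HiHat█···██·┃                         
         ┃             ┃                         
         ┗━━━━━━━━━━━━━┃                         
                       ┃                         
                       ┃                         
                       ┃                         
                       ┃                         
                       ┃                         
                       ┃                         
                       ┃                         


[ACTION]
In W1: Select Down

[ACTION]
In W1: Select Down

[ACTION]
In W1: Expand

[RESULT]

         ┠─────────────┠─────────────────────────
         ┃      ▼123456┃  [-] workspace/         
         ┃ Snare·█·██·█┃    handler.css          
         ┃  Kick█······┃  > [-] utils/           
         ┃  Clap█████··┃      main.ts            
         ┃   Tom··█····┃      [+] src/           
         ┃ HiHat█···██·┃      router.ts          
         ┃             ┃                         
         ┗━━━━━━━━━━━━━┃                         
                       ┃                         
                       ┃                         
                       ┃                         
                       ┃                         
                       ┃                         
                       ┃                         
                       ┃                         


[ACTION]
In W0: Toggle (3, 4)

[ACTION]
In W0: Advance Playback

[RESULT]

         ┠─────────────┠─────────────────────────
         ┃      0▼23456┃  [-] workspace/         
         ┃ Snare·█·██·█┃    handler.css          
         ┃  Kick█······┃  > [-] utils/           
         ┃  Clap█████··┃      main.ts            
         ┃   Tom··█·█··┃      [+] src/           
         ┃ HiHat█···██·┃      router.ts          
         ┃             ┃                         
         ┗━━━━━━━━━━━━━┃                         
                       ┃                         
                       ┃                         
                       ┃                         
                       ┃                         
                       ┃                         
                       ┃                         
                       ┃                         


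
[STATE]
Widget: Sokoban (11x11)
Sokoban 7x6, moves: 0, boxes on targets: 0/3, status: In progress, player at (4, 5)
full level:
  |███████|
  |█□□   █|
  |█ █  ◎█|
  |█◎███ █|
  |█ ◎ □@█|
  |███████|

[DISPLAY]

███████    
█□□   █    
█ █  ◎█    
█◎███ █    
█ ◎ □@█    
███████    
Moves: 0  0
           
           
           
           


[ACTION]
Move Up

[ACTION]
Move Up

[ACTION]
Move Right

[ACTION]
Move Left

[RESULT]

███████    
█□□   █    
█ █ @◎█    
█◎███ █    
█ ◎ □ █    
███████    
Moves: 3  0
           
           
           
           


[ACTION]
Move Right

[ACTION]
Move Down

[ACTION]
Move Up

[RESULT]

███████    
█□□   █    
█ █  +█    
█◎███ █    
█ ◎ □ █    
███████    
Moves: 6  0
           
           
           
           


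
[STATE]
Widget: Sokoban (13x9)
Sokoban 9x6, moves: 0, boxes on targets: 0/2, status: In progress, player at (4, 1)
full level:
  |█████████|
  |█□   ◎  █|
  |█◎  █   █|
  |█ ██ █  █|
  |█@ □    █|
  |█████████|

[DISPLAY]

█████████    
█□   ◎  █    
█◎  █   █    
█ ██ █  █    
█@ □    █    
█████████    
Moves: 0  0/2
             
             


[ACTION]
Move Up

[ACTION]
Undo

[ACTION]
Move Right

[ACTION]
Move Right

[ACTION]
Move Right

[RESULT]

█████████    
█□   ◎  █    
█◎  █   █    
█ ██ █  █    
█   @□  █    
█████████    
Moves: 3  0/2
             
             


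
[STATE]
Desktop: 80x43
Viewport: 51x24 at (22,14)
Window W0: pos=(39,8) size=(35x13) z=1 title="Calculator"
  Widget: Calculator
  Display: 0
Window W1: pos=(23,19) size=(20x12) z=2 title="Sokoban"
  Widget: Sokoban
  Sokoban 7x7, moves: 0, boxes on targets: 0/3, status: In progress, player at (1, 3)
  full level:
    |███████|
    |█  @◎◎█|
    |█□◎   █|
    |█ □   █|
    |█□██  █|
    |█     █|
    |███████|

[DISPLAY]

                 ┃├───┼───┼───┼───┤                
                 ┃│ 4 │ 5 │ 6 │ × │                
                 ┃├───┼───┼───┼───┤                
                 ┃│ 1 │ 2 │ 3 │ - │                
                 ┃├───┼───┼───┼───┤                
 ┏━━━━━━━━━━━━━━━━━━┓ │ . │ = │ + │                
 ┃ Sokoban          ┃━━━━━━━━━━━━━━━━━━━━━━━━━━━━━━
 ┠──────────────────┨                              
 ┃███████           ┃                              
 ┃█  @◎◎█           ┃                              
 ┃█□◎   █           ┃                              
 ┃█ □   █           ┃                              
 ┃█□██  █           ┃                              
 ┃█     █           ┃                              
 ┃███████           ┃                              
 ┃Moves: 0  0/3     ┃                              
 ┗━━━━━━━━━━━━━━━━━━┛                              
                                                   
                                                   
                                                   
                                                   
                                                   
                                                   
                                                   


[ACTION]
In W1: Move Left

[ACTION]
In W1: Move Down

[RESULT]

                 ┃├───┼───┼───┼───┤                
                 ┃│ 4 │ 5 │ 6 │ × │                
                 ┃├───┼───┼───┼───┤                
                 ┃│ 1 │ 2 │ 3 │ - │                
                 ┃├───┼───┼───┼───┤                
 ┏━━━━━━━━━━━━━━━━━━┓ │ . │ = │ + │                
 ┃ Sokoban          ┃━━━━━━━━━━━━━━━━━━━━━━━━━━━━━━
 ┠──────────────────┨                              
 ┃███████           ┃                              
 ┃█   ◎◎█           ┃                              
 ┃█□+   █           ┃                              
 ┃█ □   █           ┃                              
 ┃█□██  █           ┃                              
 ┃█     █           ┃                              
 ┃███████           ┃                              
 ┃Moves: 2  0/3     ┃                              
 ┗━━━━━━━━━━━━━━━━━━┛                              
                                                   
                                                   
                                                   
                                                   
                                                   
                                                   
                                                   


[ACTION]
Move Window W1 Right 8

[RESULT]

                 ┃├───┼───┼───┼───┤                
                 ┃│ 4 │ 5 │ 6 │ × │                
                 ┃├───┼───┼───┼───┤                
                 ┃│ 1 │ 2 │ 3 │ - │                
                 ┃├───┼───┼───┼───┤                
         ┏━━━━━━━━━━━━━━━━━━┓ │ + │                
         ┃ Sokoban          ┃━━━━━━━━━━━━━━━━━━━━━━
         ┠──────────────────┨                      
         ┃███████           ┃                      
         ┃█   ◎◎█           ┃                      
         ┃█□+   █           ┃                      
         ┃█ □   █           ┃                      
         ┃█□██  █           ┃                      
         ┃█     █           ┃                      
         ┃███████           ┃                      
         ┃Moves: 2  0/3     ┃                      
         ┗━━━━━━━━━━━━━━━━━━┛                      
                                                   
                                                   
                                                   
                                                   
                                                   
                                                   
                                                   
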